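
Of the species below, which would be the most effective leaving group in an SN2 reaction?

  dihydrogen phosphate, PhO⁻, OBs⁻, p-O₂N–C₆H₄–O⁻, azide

A good leaving group is a weak base: the lower the pKₐ of its conjugate acid, the more readily it departs.
OBs⁻: pKₐ(p-BrC₆H₄SO₃H) ≈ -2.8
dihydrogen phosphate: pKₐ(H₃PO₄) ≈ 2.1
azide: pKₐ(HN₃) ≈ 4.7
p-O₂N–C₆H₄–O⁻: pKₐ(p-nitrophenol) ≈ 7.2
PhO⁻: pKₐ(C₆H₅OH (phenol)) ≈ 10

OBs⁻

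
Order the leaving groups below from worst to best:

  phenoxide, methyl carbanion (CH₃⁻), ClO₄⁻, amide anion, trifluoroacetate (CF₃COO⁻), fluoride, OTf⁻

methyl carbanion (CH₃⁻) < amide anion < phenoxide < fluoride < trifluoroacetate (CF₃COO⁻) < ClO₄⁻ < OTf⁻

Leaving-group ability tracks the stability of the departed species; conjugate-acid pKₐ is the usual yardstick (lower pKₐ → better LG).
OTf⁻: pKₐ(CF₃SO₃H (triflic acid)) ≈ -14
ClO₄⁻: pKₐ(HClO₄) ≈ -10 — extremely weak base; rarely used for safety reasons
trifluoroacetate (CF₃COO⁻): pKₐ(CF₃COOH) ≈ 0.2
fluoride: pKₐ(HF) ≈ 3.2 — small and strongly basic; the poor halide leaving group
phenoxide: pKₐ(C₆H₅OH (phenol)) ≈ 10 — resonance into the ring helps, but still a poor LG
amide anion: pKₐ(NH₃) ≈ 38
methyl carbanion (CH₃⁻): pKₐ(CH₄) ≈ 48
Listed from poorest to best leaving group as asked.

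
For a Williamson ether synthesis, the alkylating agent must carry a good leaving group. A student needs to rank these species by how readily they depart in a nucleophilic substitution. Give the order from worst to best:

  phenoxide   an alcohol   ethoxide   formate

an alcohol: pKₐ(R'OH₂⁺) ≈ -2.4
formate: pKₐ(HCOOH) ≈ 3.8 — resonance-stabilised carboxylate
phenoxide: pKₐ(C₆H₅OH (phenol)) ≈ 10 — resonance into the ring helps, but still a poor LG
ethoxide: pKₐ(CH₃CH₂OH) ≈ 16
The question asks for worst first, so the sequence is read in increasing leaving-group ability.

ethoxide < phenoxide < formate < an alcohol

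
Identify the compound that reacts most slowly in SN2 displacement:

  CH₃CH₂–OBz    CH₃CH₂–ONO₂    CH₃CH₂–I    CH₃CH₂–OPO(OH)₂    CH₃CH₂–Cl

CH₃CH₂–OBz

Same R in every case — rank the leaving groups.
The more stable X⁻ (or X) is on its own — i.e. the weaker a base it is — the better a leaving group it makes.
CH₃CH₂–I loses I⁻: pKₐ(HI) ≈ -10
CH₃CH₂–Cl loses Cl⁻: pKₐ(HCl) ≈ -7
CH₃CH₂–ONO₂ loses NO₃⁻: pKₐ(HNO₃) ≈ -1.3
CH₃CH₂–OPO(OH)₂ loses H₂PO₄⁻: pKₐ(H₃PO₄) ≈ 2.1
CH₃CH₂–OBz loses PhCOO⁻: pKₐ(C₆H₅COOH) ≈ 4.2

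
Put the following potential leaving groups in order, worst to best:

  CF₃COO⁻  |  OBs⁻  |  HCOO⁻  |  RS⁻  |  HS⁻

RS⁻ < HS⁻ < HCOO⁻ < CF₃COO⁻ < OBs⁻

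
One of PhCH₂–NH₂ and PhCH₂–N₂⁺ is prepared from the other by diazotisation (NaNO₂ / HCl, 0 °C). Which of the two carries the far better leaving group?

From PhCH₂–NH₂ the departing group would be NH₂⁻ (pKₐ(NH₃) ≈ 38). Extremely strong base; never a leaving group.
From PhCH₂–N₂⁺ the leaving group is N₂ (no meaningful conjugate acid; N₂ departs as an exceptionally stable neutral molecule).
Diazotisation (NaNO₂ / HCl, 0 °C) works by generating a diazonium salt that expels N₂, making PhCH₂–N₂⁺ enormously more reactive.

PhCH₂–N₂⁺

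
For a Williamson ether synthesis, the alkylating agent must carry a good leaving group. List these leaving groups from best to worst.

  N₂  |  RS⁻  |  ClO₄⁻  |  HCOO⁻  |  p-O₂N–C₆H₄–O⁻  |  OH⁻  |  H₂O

N₂ > ClO₄⁻ > H₂O > HCOO⁻ > p-O₂N–C₆H₄–O⁻ > RS⁻ > OH⁻

N₂: no meaningful conjugate acid; N₂ departs as an exceptionally stable neutral molecule
ClO₄⁻: pKₐ(HClO₄) ≈ -10 — extremely weak base; rarely used for safety reasons
H₂O: pKₐ(H₃O⁺) ≈ -1.7 — neutral; leaves from a protonated alcohol (R–OH₂⁺)
HCOO⁻: pKₐ(HCOOH) ≈ 3.8 — resonance-stabilised carboxylate
p-O₂N–C₆H₄–O⁻: pKₐ(p-nitrophenol) ≈ 7.2 — nitro group delocalises the charge; the classic chromogenic LG
RS⁻: pKₐ(RSH (a thiol)) ≈ 10.5 — moderately basic; rarely leaves without activation
OH⁻: pKₐ(H₂O) ≈ 15.7 — strong base; essentially never leaves without prior activation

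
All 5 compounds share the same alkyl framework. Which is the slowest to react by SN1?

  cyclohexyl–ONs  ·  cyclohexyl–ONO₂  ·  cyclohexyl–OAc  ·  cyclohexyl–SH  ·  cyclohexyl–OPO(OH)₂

The skeletons are identical, so relative rate is governed entirely by leaving-group ability.
Rank by basicity of the departing species: weakest base leaves most easily.
cyclohexyl–ONs loses ONs⁻: pKₐ(p-O₂NC₆H₄SO₃H) ≈ -3.5
cyclohexyl–ONO₂ loses NO₃⁻: pKₐ(HNO₃) ≈ -1.3
cyclohexyl–OPO(OH)₂ loses H₂PO₄⁻: pKₐ(H₃PO₄) ≈ 2.1
cyclohexyl–OAc loses AcO⁻: pKₐ(CH₃COOH) ≈ 4.8
cyclohexyl–SH loses HS⁻: pKₐ(H₂S) ≈ 7

cyclohexyl–SH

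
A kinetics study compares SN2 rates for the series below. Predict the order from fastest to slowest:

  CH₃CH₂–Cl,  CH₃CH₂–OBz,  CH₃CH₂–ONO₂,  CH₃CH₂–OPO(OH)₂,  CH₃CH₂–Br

CH₃CH₂–Br > CH₃CH₂–Cl > CH₃CH₂–ONO₂ > CH₃CH₂–OPO(OH)₂ > CH₃CH₂–OBz

The skeletons are identical, so relative rate is governed entirely by leaving-group ability.
A good leaving group is a weak base: the lower the pKₐ of its conjugate acid, the more readily it departs.
CH₃CH₂–Br loses Br⁻: pKₐ(HBr) ≈ -9
CH₃CH₂–Cl loses Cl⁻: pKₐ(HCl) ≈ -7
CH₃CH₂–ONO₂ loses NO₃⁻: pKₐ(HNO₃) ≈ -1.3
CH₃CH₂–OPO(OH)₂ loses H₂PO₄⁻: pKₐ(H₃PO₄) ≈ 2.1
CH₃CH₂–OBz loses PhCOO⁻: pKₐ(C₆H₅COOH) ≈ 4.2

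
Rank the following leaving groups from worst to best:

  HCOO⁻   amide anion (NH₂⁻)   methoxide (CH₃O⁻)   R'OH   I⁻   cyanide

amide anion (NH₂⁻) < methoxide (CH₃O⁻) < cyanide < HCOO⁻ < R'OH < I⁻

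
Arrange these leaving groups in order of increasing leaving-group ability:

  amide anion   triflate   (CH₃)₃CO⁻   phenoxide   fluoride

amide anion < (CH₃)₃CO⁻ < phenoxide < fluoride < triflate

The more stable X⁻ (or X) is on its own — i.e. the weaker a base it is — the better a leaving group it makes.
triflate: pKₐ(CF₃SO₃H (triflic acid)) ≈ -14
fluoride: pKₐ(HF) ≈ 3.2
phenoxide: pKₐ(C₆H₅OH (phenol)) ≈ 10
(CH₃)₃CO⁻: pKₐ(t-BuOH) ≈ 18
amide anion: pKₐ(NH₃) ≈ 38
Listed from poorest to best leaving group as asked.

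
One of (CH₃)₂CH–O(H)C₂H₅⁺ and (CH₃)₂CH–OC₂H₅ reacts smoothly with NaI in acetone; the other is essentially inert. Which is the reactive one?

(CH₃)₂CH–O(H)C₂H₅⁺

From (CH₃)₂CH–OC₂H₅ the departing group would be CH₃CH₂O⁻ (pKₐ(CH₃CH₂OH) ≈ 16). Strong base; alkoxides do not leave unassisted.
From (CH₃)₂CH–O(H)C₂H₅⁺ the leaving group is R'OH (pKₐ(R'OH₂⁺) ≈ -2.4). Neutral; leaves from a protonated ether (an oxonium ion, R–O(H)R'⁺).
(In practice (CH₃)₂CH–O(H)C₂H₅⁺ is made from (CH₃)₂CH–OC₂H₅ by protonation with concentrated HBr, allowing neutral ethanol, rather than ethoxide, to depart.)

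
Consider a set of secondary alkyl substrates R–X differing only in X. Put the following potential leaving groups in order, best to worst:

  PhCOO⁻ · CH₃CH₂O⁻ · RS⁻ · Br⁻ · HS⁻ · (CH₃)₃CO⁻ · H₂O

Br⁻ > H₂O > PhCOO⁻ > HS⁻ > RS⁻ > CH₃CH₂O⁻ > (CH₃)₃CO⁻

Br⁻: pKₐ(HBr) ≈ -9 — weak base; good leaving group
H₂O: pKₐ(H₃O⁺) ≈ -1.7 — neutral; leaves from a protonated alcohol (R–OH₂⁺)
PhCOO⁻: pKₐ(C₆H₅COOH) ≈ 4.2 — aryl carboxylate
HS⁻: pKₐ(H₂S) ≈ 7
RS⁻: pKₐ(RSH (a thiol)) ≈ 10.5 — moderately basic; rarely leaves without activation
CH₃CH₂O⁻: pKₐ(CH₃CH₂OH) ≈ 16
(CH₃)₃CO⁻: pKₐ(t-BuOH) ≈ 18 — bulky, strongly basic alkoxide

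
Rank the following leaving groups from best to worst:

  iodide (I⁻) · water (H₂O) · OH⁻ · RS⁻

iodide (I⁻) > water (H₂O) > RS⁻ > OH⁻

Rank by basicity of the departing species: weakest base leaves most easily.
iodide (I⁻): pKₐ(HI) ≈ -10 — large, highly polarisable; very weak base
water (H₂O): pKₐ(H₃O⁺) ≈ -1.7
RS⁻: pKₐ(RSH (a thiol)) ≈ 10.5 — moderately basic; rarely leaves without activation
OH⁻: pKₐ(H₂O) ≈ 15.7 — strong base; essentially never leaves without prior activation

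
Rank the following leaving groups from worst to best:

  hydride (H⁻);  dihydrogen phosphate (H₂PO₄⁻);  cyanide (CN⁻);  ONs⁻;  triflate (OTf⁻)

A good leaving group is a weak base: the lower the pKₐ of its conjugate acid, the more readily it departs.
triflate (OTf⁻): pKₐ(CF₃SO₃H (triflic acid)) ≈ -14
ONs⁻: pKₐ(p-O₂NC₆H₄SO₃H) ≈ -3.5 — p-nitro group further stabilises the sulfonate
dihydrogen phosphate (H₂PO₄⁻): pKₐ(H₃PO₄) ≈ 2.1 — moderate base; biological leaving group after further activation
cyanide (CN⁻): pKₐ(HCN) ≈ 9.2 — sp carbon stabilises the charge somewhat, but still a poor LG
hydride (H⁻): pKₐ(H₂) ≈ 36 — extremely strong base; leaves only in special hydride-transfer contexts
Listed from poorest to best leaving group as asked.

hydride (H⁻) < cyanide (CN⁻) < dihydrogen phosphate (H₂PO₄⁻) < ONs⁻ < triflate (OTf⁻)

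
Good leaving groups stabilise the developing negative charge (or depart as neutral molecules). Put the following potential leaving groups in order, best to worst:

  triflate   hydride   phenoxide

triflate > phenoxide > hydride

The more stable X⁻ (or X) is on its own — i.e. the weaker a base it is — the better a leaving group it makes.
triflate: pKₐ(CF₃SO₃H (triflic acid)) ≈ -14 — charge spread over three oxygens and a CF₃ group; the premier leaving group in synthesis
phenoxide: pKₐ(C₆H₅OH (phenol)) ≈ 10 — resonance into the ring helps, but still a poor LG
hydride: pKₐ(H₂) ≈ 36 — extremely strong base; leaves only in special hydride-transfer contexts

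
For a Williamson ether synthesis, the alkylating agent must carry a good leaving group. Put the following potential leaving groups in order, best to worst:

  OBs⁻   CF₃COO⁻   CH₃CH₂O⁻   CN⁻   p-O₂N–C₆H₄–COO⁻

The more stable X⁻ (or X) is on its own — i.e. the weaker a base it is — the better a leaving group it makes.
OBs⁻: pKₐ(p-BrC₆H₄SO₃H) ≈ -2.8 — arenesulfonate with a p-bromo substituent
CF₃COO⁻: pKₐ(CF₃COOH) ≈ 0.2 — strongly electron-withdrawing CF₃ stabilises the carboxylate
p-O₂N–C₆H₄–COO⁻: pKₐ(p-nitrobenzoic acid) ≈ 3.4 — electron-withdrawing nitro group stabilises the carboxylate
CN⁻: pKₐ(HCN) ≈ 9.2 — sp carbon stabilises the charge somewhat, but still a poor LG
CH₃CH₂O⁻: pKₐ(CH₃CH₂OH) ≈ 16 — strong base; alkoxides do not leave unassisted

OBs⁻ > CF₃COO⁻ > p-O₂N–C₆H₄–COO⁻ > CN⁻ > CH₃CH₂O⁻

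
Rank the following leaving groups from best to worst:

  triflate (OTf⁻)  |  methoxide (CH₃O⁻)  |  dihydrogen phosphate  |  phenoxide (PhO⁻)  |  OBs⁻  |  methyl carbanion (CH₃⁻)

triflate (OTf⁻) > OBs⁻ > dihydrogen phosphate > phenoxide (PhO⁻) > methoxide (CH₃O⁻) > methyl carbanion (CH₃⁻)

triflate (OTf⁻): pKₐ(CF₃SO₃H (triflic acid)) ≈ -14
OBs⁻: pKₐ(p-BrC₆H₄SO₃H) ≈ -2.8 — arenesulfonate with a p-bromo substituent
dihydrogen phosphate: pKₐ(H₃PO₄) ≈ 2.1 — moderate base; biological leaving group after further activation
phenoxide (PhO⁻): pKₐ(C₆H₅OH (phenol)) ≈ 10 — resonance into the ring helps, but still a poor LG
methoxide (CH₃O⁻): pKₐ(CH₃OH) ≈ 15.5 — strong base; alkoxides do not leave unassisted
methyl carbanion (CH₃⁻): pKₐ(CH₄) ≈ 48 — unstabilised carbanion; the worst conceivable leaving group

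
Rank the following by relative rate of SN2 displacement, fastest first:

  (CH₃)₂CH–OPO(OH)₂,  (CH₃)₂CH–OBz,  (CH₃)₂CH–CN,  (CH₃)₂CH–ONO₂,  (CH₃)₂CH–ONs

With the same alkyl group throughout, only the leaving group differentiates the rates.
A good leaving group is a weak base: the lower the pKₐ of its conjugate acid, the more readily it departs.
(CH₃)₂CH–ONs loses ONs⁻: pKₐ(p-O₂NC₆H₄SO₃H) ≈ -3.5
(CH₃)₂CH–ONO₂ loses NO₃⁻: pKₐ(HNO₃) ≈ -1.3
(CH₃)₂CH–OPO(OH)₂ loses H₂PO₄⁻: pKₐ(H₃PO₄) ≈ 2.1
(CH₃)₂CH–OBz loses PhCOO⁻: pKₐ(C₆H₅COOH) ≈ 4.2
(CH₃)₂CH–CN loses CN⁻: pKₐ(HCN) ≈ 9.2

(CH₃)₂CH–ONs > (CH₃)₂CH–ONO₂ > (CH₃)₂CH–OPO(OH)₂ > (CH₃)₂CH–OBz > (CH₃)₂CH–CN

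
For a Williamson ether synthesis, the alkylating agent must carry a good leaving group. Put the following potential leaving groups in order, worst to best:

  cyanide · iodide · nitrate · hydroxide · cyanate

hydroxide < cyanide < cyanate < nitrate < iodide

Leaving-group ability tracks the stability of the departed species; conjugate-acid pKₐ is the usual yardstick (lower pKₐ → better LG).
iodide: pKₐ(HI) ≈ -10
nitrate: pKₐ(HNO₃) ≈ -1.3 — resonance-delocalised over three oxygens
cyanate: pKₐ(HOCN) ≈ 3.5
cyanide: pKₐ(HCN) ≈ 9.2 — sp carbon stabilises the charge somewhat, but still a poor LG
hydroxide: pKₐ(H₂O) ≈ 15.7
The question asks for worst first, so the sequence is read in increasing leaving-group ability.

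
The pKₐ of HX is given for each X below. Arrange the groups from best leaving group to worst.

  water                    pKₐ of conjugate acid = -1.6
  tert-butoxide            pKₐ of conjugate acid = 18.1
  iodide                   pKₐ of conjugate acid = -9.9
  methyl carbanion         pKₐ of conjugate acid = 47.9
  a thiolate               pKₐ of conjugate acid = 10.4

iodide > water > a thiolate > tert-butoxide > methyl carbanion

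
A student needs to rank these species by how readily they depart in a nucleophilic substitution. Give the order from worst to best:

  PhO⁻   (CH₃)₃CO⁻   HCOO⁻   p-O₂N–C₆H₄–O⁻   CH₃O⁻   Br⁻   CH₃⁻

CH₃⁻ < (CH₃)₃CO⁻ < CH₃O⁻ < PhO⁻ < p-O₂N–C₆H₄–O⁻ < HCOO⁻ < Br⁻

A good leaving group is a weak base: the lower the pKₐ of its conjugate acid, the more readily it departs.
Br⁻: pKₐ(HBr) ≈ -9 — weak base; good leaving group
HCOO⁻: pKₐ(HCOOH) ≈ 3.8 — resonance-stabilised carboxylate
p-O₂N–C₆H₄–O⁻: pKₐ(p-nitrophenol) ≈ 7.2 — nitro group delocalises the charge; the classic chromogenic LG
PhO⁻: pKₐ(C₆H₅OH (phenol)) ≈ 10 — resonance into the ring helps, but still a poor LG
CH₃O⁻: pKₐ(CH₃OH) ≈ 15.5 — strong base; alkoxides do not leave unassisted
(CH₃)₃CO⁻: pKₐ(t-BuOH) ≈ 18 — bulky, strongly basic alkoxide
CH₃⁻: pKₐ(CH₄) ≈ 48
Listed from poorest to best leaving group as asked.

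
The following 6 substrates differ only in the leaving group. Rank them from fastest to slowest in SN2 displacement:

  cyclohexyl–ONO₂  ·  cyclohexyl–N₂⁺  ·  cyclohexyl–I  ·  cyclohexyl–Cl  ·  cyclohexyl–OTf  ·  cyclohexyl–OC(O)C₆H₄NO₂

Same R in every case — rank the leaving groups.
A good leaving group is a weak base: the lower the pKₐ of its conjugate acid, the more readily it departs.
cyclohexyl–N₂⁺ loses N₂: no meaningful conjugate acid; N₂ departs as an exceptionally stable neutral molecule
cyclohexyl–OTf loses OTf⁻: pKₐ(CF₃SO₃H (triflic acid)) ≈ -14
cyclohexyl–I loses I⁻: pKₐ(HI) ≈ -10
cyclohexyl–Cl loses Cl⁻: pKₐ(HCl) ≈ -7
cyclohexyl–ONO₂ loses NO₃⁻: pKₐ(HNO₃) ≈ -1.3
cyclohexyl–OC(O)C₆H₄NO₂ loses p-O₂N–C₆H₄–COO⁻: pKₐ(p-nitrobenzoic acid) ≈ 3.4

cyclohexyl–N₂⁺ > cyclohexyl–OTf > cyclohexyl–I > cyclohexyl–Cl > cyclohexyl–ONO₂ > cyclohexyl–OC(O)C₆H₄NO₂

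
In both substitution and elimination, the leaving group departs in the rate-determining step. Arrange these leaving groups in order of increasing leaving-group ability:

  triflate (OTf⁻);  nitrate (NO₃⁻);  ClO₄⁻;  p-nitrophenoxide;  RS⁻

RS⁻ < p-nitrophenoxide < nitrate (NO₃⁻) < ClO₄⁻ < triflate (OTf⁻)

A good leaving group is a weak base: the lower the pKₐ of its conjugate acid, the more readily it departs.
triflate (OTf⁻): pKₐ(CF₃SO₃H (triflic acid)) ≈ -14
ClO₄⁻: pKₐ(HClO₄) ≈ -10
nitrate (NO₃⁻): pKₐ(HNO₃) ≈ -1.3 — resonance-delocalised over three oxygens
p-nitrophenoxide: pKₐ(p-nitrophenol) ≈ 7.2
RS⁻: pKₐ(RSH (a thiol)) ≈ 10.5 — moderately basic; rarely leaves without activation
The question asks for worst first, so the sequence is read in increasing leaving-group ability.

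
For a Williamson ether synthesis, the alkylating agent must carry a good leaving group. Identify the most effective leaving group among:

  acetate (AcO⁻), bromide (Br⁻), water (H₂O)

bromide (Br⁻): pKₐ(HBr) ≈ -9
water (H₂O): pKₐ(H₃O⁺) ≈ -1.7
acetate (AcO⁻): pKₐ(CH₃COOH) ≈ 4.8

bromide (Br⁻)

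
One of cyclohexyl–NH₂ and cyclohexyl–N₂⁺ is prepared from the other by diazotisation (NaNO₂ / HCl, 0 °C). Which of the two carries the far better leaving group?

From cyclohexyl–NH₂ the departing group would be NH₂⁻ (pKₐ(NH₃) ≈ 38). Extremely strong base; never a leaving group.
From cyclohexyl–N₂⁺ the leaving group is N₂ (no meaningful conjugate acid; N₂ departs as an exceptionally stable neutral molecule).
Diazotisation (NaNO₂ / HCl, 0 °C) works by generating a diazonium salt that expels N₂, making cyclohexyl–N₂⁺ enormously more reactive.

cyclohexyl–N₂⁺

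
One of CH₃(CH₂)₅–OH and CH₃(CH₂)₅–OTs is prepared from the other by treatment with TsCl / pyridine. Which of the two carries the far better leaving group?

CH₃(CH₂)₅–OTs

From CH₃(CH₂)₅–OH the departing group would be OH⁻ (pKₐ(H₂O) ≈ 15.7). Strong base; essentially never leaves without prior activation.
From CH₃(CH₂)₅–OTs the leaving group is OTs⁻ (pKₐ(p-CH₃C₆H₄SO₃H (TsOH)) ≈ -2.8). Resonance-delocalised arenesulfonate.
Treatment with TsCl / pyridine works by converting the hydroxyl into a tosylate, making CH₃(CH₂)₅–OTs enormously more reactive.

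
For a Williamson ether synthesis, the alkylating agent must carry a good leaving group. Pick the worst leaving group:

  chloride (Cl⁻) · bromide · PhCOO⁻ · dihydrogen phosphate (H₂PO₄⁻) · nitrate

The more stable X⁻ (or X) is on its own — i.e. the weaker a base it is — the better a leaving group it makes.
bromide: pKₐ(HBr) ≈ -9
chloride (Cl⁻): pKₐ(HCl) ≈ -7
nitrate: pKₐ(HNO₃) ≈ -1.3
dihydrogen phosphate (H₂PO₄⁻): pKₐ(H₃PO₄) ≈ 2.1
PhCOO⁻: pKₐ(C₆H₅COOH) ≈ 4.2

PhCOO⁻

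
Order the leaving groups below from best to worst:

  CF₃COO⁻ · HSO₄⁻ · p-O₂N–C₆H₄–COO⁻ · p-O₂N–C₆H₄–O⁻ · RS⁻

A good leaving group is a weak base: the lower the pKₐ of its conjugate acid, the more readily it departs.
HSO₄⁻: pKₐ(H₂SO₄) ≈ -3
CF₃COO⁻: pKₐ(CF₃COOH) ≈ 0.2
p-O₂N–C₆H₄–COO⁻: pKₐ(p-nitrobenzoic acid) ≈ 3.4
p-O₂N–C₆H₄–O⁻: pKₐ(p-nitrophenol) ≈ 7.2
RS⁻: pKₐ(RSH (a thiol)) ≈ 10.5

HSO₄⁻ > CF₃COO⁻ > p-O₂N–C₆H₄–COO⁻ > p-O₂N–C₆H₄–O⁻ > RS⁻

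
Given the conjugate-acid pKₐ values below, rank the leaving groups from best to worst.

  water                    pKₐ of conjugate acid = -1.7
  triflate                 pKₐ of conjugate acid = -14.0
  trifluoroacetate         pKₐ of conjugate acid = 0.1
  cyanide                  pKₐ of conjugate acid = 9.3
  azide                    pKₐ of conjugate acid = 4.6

Lower conjugate-acid pKₐ ⇒ weaker base ⇒ better leaving group.
Sorting by the given values: triflate (-14.0), water (-1.7), trifluoroacetate (0.1), azide (4.6), cyanide (9.3).

triflate > water > trifluoroacetate > azide > cyanide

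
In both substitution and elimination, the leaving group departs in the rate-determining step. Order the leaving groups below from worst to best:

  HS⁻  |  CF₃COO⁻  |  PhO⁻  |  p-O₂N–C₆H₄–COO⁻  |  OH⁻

Rank by basicity of the departing species: weakest base leaves most easily.
CF₃COO⁻: pKₐ(CF₃COOH) ≈ 0.2 — strongly electron-withdrawing CF₃ stabilises the carboxylate
p-O₂N–C₆H₄–COO⁻: pKₐ(p-nitrobenzoic acid) ≈ 3.4 — electron-withdrawing nitro group stabilises the carboxylate
HS⁻: pKₐ(H₂S) ≈ 7 — larger and more polarisable than the oxygen analogue
PhO⁻: pKₐ(C₆H₅OH (phenol)) ≈ 10
OH⁻: pKₐ(H₂O) ≈ 15.7 — strong base; essentially never leaves without prior activation
Listed from poorest to best leaving group as asked.

OH⁻ < PhO⁻ < HS⁻ < p-O₂N–C₆H₄–COO⁻ < CF₃COO⁻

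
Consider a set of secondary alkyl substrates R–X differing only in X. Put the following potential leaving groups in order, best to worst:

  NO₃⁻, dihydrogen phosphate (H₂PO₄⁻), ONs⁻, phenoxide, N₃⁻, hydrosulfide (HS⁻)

ONs⁻ > NO₃⁻ > dihydrogen phosphate (H₂PO₄⁻) > N₃⁻ > hydrosulfide (HS⁻) > phenoxide

ONs⁻: pKₐ(p-O₂NC₆H₄SO₃H) ≈ -3.5 — p-nitro group further stabilises the sulfonate
NO₃⁻: pKₐ(HNO₃) ≈ -1.3 — resonance-delocalised over three oxygens
dihydrogen phosphate (H₂PO₄⁻): pKₐ(H₃PO₄) ≈ 2.1 — moderate base; biological leaving group after further activation
N₃⁻: pKₐ(HN₃) ≈ 4.7 — linear, resonance-stabilised
hydrosulfide (HS⁻): pKₐ(H₂S) ≈ 7
phenoxide: pKₐ(C₆H₅OH (phenol)) ≈ 10 — resonance into the ring helps, but still a poor LG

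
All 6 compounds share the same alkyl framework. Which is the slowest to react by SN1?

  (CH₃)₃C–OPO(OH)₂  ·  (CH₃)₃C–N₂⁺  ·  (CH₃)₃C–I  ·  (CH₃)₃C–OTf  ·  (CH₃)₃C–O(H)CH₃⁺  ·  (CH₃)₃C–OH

Same R in every case — rank the leaving groups.
A good leaving group is a weak base: the lower the pKₐ of its conjugate acid, the more readily it departs.
(CH₃)₃C–N₂⁺ loses N₂: no meaningful conjugate acid; N₂ departs as an exceptionally stable neutral molecule
(CH₃)₃C–OTf loses OTf⁻: pKₐ(CF₃SO₃H (triflic acid)) ≈ -14
(CH₃)₃C–I loses I⁻: pKₐ(HI) ≈ -10
(CH₃)₃C–O(H)CH₃⁺ loses R'OH: pKₐ(R'OH₂⁺) ≈ -2.4
(CH₃)₃C–OPO(OH)₂ loses H₂PO₄⁻: pKₐ(H₃PO₄) ≈ 2.1
(CH₃)₃C–OH loses OH⁻: pKₐ(H₂O) ≈ 15.7

(CH₃)₃C–OH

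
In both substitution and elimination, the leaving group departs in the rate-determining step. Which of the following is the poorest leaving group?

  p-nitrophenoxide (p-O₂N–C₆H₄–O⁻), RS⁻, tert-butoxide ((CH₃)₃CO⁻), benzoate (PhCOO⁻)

tert-butoxide ((CH₃)₃CO⁻)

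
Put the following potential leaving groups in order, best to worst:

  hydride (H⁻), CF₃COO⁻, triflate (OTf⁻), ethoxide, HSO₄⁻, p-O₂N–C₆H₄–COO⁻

Rank by basicity of the departing species: weakest base leaves most easily.
triflate (OTf⁻): pKₐ(CF₃SO₃H (triflic acid)) ≈ -14 — charge spread over three oxygens and a CF₃ group; the premier leaving group in synthesis
HSO₄⁻: pKₐ(H₂SO₄) ≈ -3 — conjugate base of a strong mineral acid
CF₃COO⁻: pKₐ(CF₃COOH) ≈ 0.2 — strongly electron-withdrawing CF₃ stabilises the carboxylate
p-O₂N–C₆H₄–COO⁻: pKₐ(p-nitrobenzoic acid) ≈ 3.4 — electron-withdrawing nitro group stabilises the carboxylate
ethoxide: pKₐ(CH₃CH₂OH) ≈ 16 — strong base; alkoxides do not leave unassisted
hydride (H⁻): pKₐ(H₂) ≈ 36

triflate (OTf⁻) > HSO₄⁻ > CF₃COO⁻ > p-O₂N–C₆H₄–COO⁻ > ethoxide > hydride (H⁻)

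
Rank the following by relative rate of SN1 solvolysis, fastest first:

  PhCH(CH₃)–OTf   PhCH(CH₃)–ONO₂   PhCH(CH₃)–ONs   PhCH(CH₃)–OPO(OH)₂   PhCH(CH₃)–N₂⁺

PhCH(CH₃)–N₂⁺ > PhCH(CH₃)–OTf > PhCH(CH₃)–ONs > PhCH(CH₃)–ONO₂ > PhCH(CH₃)–OPO(OH)₂

Identical carbon frameworks mean the comparison reduces to leaving-group quality.
The more stable X⁻ (or X) is on its own — i.e. the weaker a base it is — the better a leaving group it makes.
PhCH(CH₃)–N₂⁺ loses N₂: no meaningful conjugate acid; N₂ departs as an exceptionally stable neutral molecule
PhCH(CH₃)–OTf loses OTf⁻: pKₐ(CF₃SO₃H (triflic acid)) ≈ -14
PhCH(CH₃)–ONs loses ONs⁻: pKₐ(p-O₂NC₆H₄SO₃H) ≈ -3.5
PhCH(CH₃)–ONO₂ loses NO₃⁻: pKₐ(HNO₃) ≈ -1.3
PhCH(CH₃)–OPO(OH)₂ loses H₂PO₄⁻: pKₐ(H₃PO₄) ≈ 2.1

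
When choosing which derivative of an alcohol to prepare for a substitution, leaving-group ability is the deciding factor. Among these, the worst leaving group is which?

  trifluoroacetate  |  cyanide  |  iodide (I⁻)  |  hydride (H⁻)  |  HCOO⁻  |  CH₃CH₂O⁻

hydride (H⁻)

The more stable X⁻ (or X) is on its own — i.e. the weaker a base it is — the better a leaving group it makes.
iodide (I⁻): pKₐ(HI) ≈ -10
trifluoroacetate: pKₐ(CF₃COOH) ≈ 0.2
HCOO⁻: pKₐ(HCOOH) ≈ 3.8
cyanide: pKₐ(HCN) ≈ 9.2
CH₃CH₂O⁻: pKₐ(CH₃CH₂OH) ≈ 16
hydride (H⁻): pKₐ(H₂) ≈ 36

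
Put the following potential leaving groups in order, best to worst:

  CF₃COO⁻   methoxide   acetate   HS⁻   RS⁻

Rank by basicity of the departing species: weakest base leaves most easily.
CF₃COO⁻: pKₐ(CF₃COOH) ≈ 0.2
acetate: pKₐ(CH₃COOH) ≈ 4.8
HS⁻: pKₐ(H₂S) ≈ 7
RS⁻: pKₐ(RSH (a thiol)) ≈ 10.5
methoxide: pKₐ(CH₃OH) ≈ 15.5

CF₃COO⁻ > acetate > HS⁻ > RS⁻ > methoxide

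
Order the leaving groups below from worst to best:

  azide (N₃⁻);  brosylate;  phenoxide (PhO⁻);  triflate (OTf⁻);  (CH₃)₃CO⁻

(CH₃)₃CO⁻ < phenoxide (PhO⁻) < azide (N₃⁻) < brosylate < triflate (OTf⁻)

triflate (OTf⁻): pKₐ(CF₃SO₃H (triflic acid)) ≈ -14
brosylate: pKₐ(p-BrC₆H₄SO₃H) ≈ -2.8
azide (N₃⁻): pKₐ(HN₃) ≈ 4.7
phenoxide (PhO⁻): pKₐ(C₆H₅OH (phenol)) ≈ 10
(CH₃)₃CO⁻: pKₐ(t-BuOH) ≈ 18
The question asks for worst first, so the sequence is read in increasing leaving-group ability.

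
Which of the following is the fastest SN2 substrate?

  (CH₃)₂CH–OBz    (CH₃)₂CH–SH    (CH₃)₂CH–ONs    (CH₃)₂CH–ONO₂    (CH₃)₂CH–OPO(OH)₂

(CH₃)₂CH–ONs

Identical carbon frameworks mean the comparison reduces to leaving-group quality.
A good leaving group is a weak base: the lower the pKₐ of its conjugate acid, the more readily it departs.
(CH₃)₂CH–ONs loses ONs⁻: pKₐ(p-O₂NC₆H₄SO₃H) ≈ -3.5
(CH₃)₂CH–ONO₂ loses NO₃⁻: pKₐ(HNO₃) ≈ -1.3
(CH₃)₂CH–OPO(OH)₂ loses H₂PO₄⁻: pKₐ(H₃PO₄) ≈ 2.1
(CH₃)₂CH–OBz loses PhCOO⁻: pKₐ(C₆H₅COOH) ≈ 4.2
(CH₃)₂CH–SH loses HS⁻: pKₐ(H₂S) ≈ 7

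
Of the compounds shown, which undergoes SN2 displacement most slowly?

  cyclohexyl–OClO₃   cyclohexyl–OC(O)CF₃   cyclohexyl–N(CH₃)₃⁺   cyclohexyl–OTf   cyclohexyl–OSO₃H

cyclohexyl–N(CH₃)₃⁺

Identical carbon frameworks mean the comparison reduces to leaving-group quality.
Rank by basicity of the departing species: weakest base leaves most easily.
cyclohexyl–OTf loses OTf⁻: pKₐ(CF₃SO₃H (triflic acid)) ≈ -14
cyclohexyl–OClO₃ loses ClO₄⁻: pKₐ(HClO₄) ≈ -10
cyclohexyl–OSO₃H loses HSO₄⁻: pKₐ(H₂SO₄) ≈ -3
cyclohexyl–OC(O)CF₃ loses CF₃COO⁻: pKₐ(CF₃COOH) ≈ 0.2
cyclohexyl–N(CH₃)₃⁺ loses NR'₃: pKₐ(R'₃NH⁺) ≈ 10.7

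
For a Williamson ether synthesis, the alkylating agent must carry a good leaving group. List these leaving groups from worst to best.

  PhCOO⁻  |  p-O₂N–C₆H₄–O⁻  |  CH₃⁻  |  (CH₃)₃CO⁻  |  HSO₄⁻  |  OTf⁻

Rank by basicity of the departing species: weakest base leaves most easily.
OTf⁻: pKₐ(CF₃SO₃H (triflic acid)) ≈ -14
HSO₄⁻: pKₐ(H₂SO₄) ≈ -3 — conjugate base of a strong mineral acid
PhCOO⁻: pKₐ(C₆H₅COOH) ≈ 4.2 — aryl carboxylate
p-O₂N–C₆H₄–O⁻: pKₐ(p-nitrophenol) ≈ 7.2 — nitro group delocalises the charge; the classic chromogenic LG
(CH₃)₃CO⁻: pKₐ(t-BuOH) ≈ 18
CH₃⁻: pKₐ(CH₄) ≈ 48 — unstabilised carbanion; the worst conceivable leaving group
The question asks for worst first, so the sequence is read in increasing leaving-group ability.

CH₃⁻ < (CH₃)₃CO⁻ < p-O₂N–C₆H₄–O⁻ < PhCOO⁻ < HSO₄⁻ < OTf⁻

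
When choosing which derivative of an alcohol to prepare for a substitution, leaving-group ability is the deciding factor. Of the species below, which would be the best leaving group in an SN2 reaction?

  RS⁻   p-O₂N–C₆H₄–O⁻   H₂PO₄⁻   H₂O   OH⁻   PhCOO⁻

H₂O

A good leaving group is a weak base: the lower the pKₐ of its conjugate acid, the more readily it departs.
H₂O: pKₐ(H₃O⁺) ≈ -1.7
H₂PO₄⁻: pKₐ(H₃PO₄) ≈ 2.1
PhCOO⁻: pKₐ(C₆H₅COOH) ≈ 4.2
p-O₂N–C₆H₄–O⁻: pKₐ(p-nitrophenol) ≈ 7.2
RS⁻: pKₐ(RSH (a thiol)) ≈ 10.5
OH⁻: pKₐ(H₂O) ≈ 15.7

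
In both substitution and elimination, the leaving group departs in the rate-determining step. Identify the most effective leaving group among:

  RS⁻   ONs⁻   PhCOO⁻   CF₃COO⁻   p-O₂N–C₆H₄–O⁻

Rank by basicity of the departing species: weakest base leaves most easily.
ONs⁻: pKₐ(p-O₂NC₆H₄SO₃H) ≈ -3.5
CF₃COO⁻: pKₐ(CF₃COOH) ≈ 0.2
PhCOO⁻: pKₐ(C₆H₅COOH) ≈ 4.2
p-O₂N–C₆H₄–O⁻: pKₐ(p-nitrophenol) ≈ 7.2
RS⁻: pKₐ(RSH (a thiol)) ≈ 10.5

ONs⁻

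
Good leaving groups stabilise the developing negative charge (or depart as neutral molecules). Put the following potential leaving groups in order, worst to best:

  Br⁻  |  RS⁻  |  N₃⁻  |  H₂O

RS⁻ < N₃⁻ < H₂O < Br⁻

A good leaving group is a weak base: the lower the pKₐ of its conjugate acid, the more readily it departs.
Br⁻: pKₐ(HBr) ≈ -9 — weak base; good leaving group
H₂O: pKₐ(H₃O⁺) ≈ -1.7 — neutral; leaves from a protonated alcohol (R–OH₂⁺)
N₃⁻: pKₐ(HN₃) ≈ 4.7 — linear, resonance-stabilised
RS⁻: pKₐ(RSH (a thiol)) ≈ 10.5 — moderately basic; rarely leaves without activation
Listed from poorest to best leaving group as asked.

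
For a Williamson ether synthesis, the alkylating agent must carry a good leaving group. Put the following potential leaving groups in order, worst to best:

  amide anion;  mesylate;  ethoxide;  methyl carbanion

methyl carbanion < amide anion < ethoxide < mesylate

mesylate: pKₐ(CH₃SO₃H (MsOH)) ≈ -1.9
ethoxide: pKₐ(CH₃CH₂OH) ≈ 16
amide anion: pKₐ(NH₃) ≈ 38
methyl carbanion: pKₐ(CH₄) ≈ 48
Reversing gives the worst-to-best order requested.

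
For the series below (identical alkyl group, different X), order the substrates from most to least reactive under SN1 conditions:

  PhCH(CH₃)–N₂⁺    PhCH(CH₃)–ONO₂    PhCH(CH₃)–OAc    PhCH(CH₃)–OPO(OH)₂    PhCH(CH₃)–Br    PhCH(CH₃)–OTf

The skeletons are identical, so relative rate is governed entirely by leaving-group ability.
The more stable X⁻ (or X) is on its own — i.e. the weaker a base it is — the better a leaving group it makes.
PhCH(CH₃)–N₂⁺ loses N₂: no meaningful conjugate acid; N₂ departs as an exceptionally stable neutral molecule
PhCH(CH₃)–OTf loses OTf⁻: pKₐ(CF₃SO₃H (triflic acid)) ≈ -14
PhCH(CH₃)–Br loses Br⁻: pKₐ(HBr) ≈ -9
PhCH(CH₃)–ONO₂ loses NO₃⁻: pKₐ(HNO₃) ≈ -1.3
PhCH(CH₃)–OPO(OH)₂ loses H₂PO₄⁻: pKₐ(H₃PO₄) ≈ 2.1
PhCH(CH₃)–OAc loses AcO⁻: pKₐ(CH₃COOH) ≈ 4.8

PhCH(CH₃)–N₂⁺ > PhCH(CH₃)–OTf > PhCH(CH₃)–Br > PhCH(CH₃)–ONO₂ > PhCH(CH₃)–OPO(OH)₂ > PhCH(CH₃)–OAc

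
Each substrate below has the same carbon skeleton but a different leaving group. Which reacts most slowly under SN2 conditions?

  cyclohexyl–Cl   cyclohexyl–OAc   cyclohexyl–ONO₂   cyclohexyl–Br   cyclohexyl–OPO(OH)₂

Identical carbon frameworks mean the comparison reduces to leaving-group quality.
Rank by basicity of the departing species: weakest base leaves most easily.
cyclohexyl–Br loses Br⁻: pKₐ(HBr) ≈ -9
cyclohexyl–Cl loses Cl⁻: pKₐ(HCl) ≈ -7
cyclohexyl–ONO₂ loses NO₃⁻: pKₐ(HNO₃) ≈ -1.3
cyclohexyl–OPO(OH)₂ loses H₂PO₄⁻: pKₐ(H₃PO₄) ≈ 2.1
cyclohexyl–OAc loses AcO⁻: pKₐ(CH₃COOH) ≈ 4.8

cyclohexyl–OAc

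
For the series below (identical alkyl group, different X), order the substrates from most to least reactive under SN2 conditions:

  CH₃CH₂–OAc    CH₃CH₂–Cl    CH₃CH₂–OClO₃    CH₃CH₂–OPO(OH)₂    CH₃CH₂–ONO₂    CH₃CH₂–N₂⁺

Same R in every case — rank the leaving groups.
The more stable X⁻ (or X) is on its own — i.e. the weaker a base it is — the better a leaving group it makes.
CH₃CH₂–N₂⁺ loses N₂: no meaningful conjugate acid; N₂ departs as an exceptionally stable neutral molecule
CH₃CH₂–OClO₃ loses ClO₄⁻: pKₐ(HClO₄) ≈ -10
CH₃CH₂–Cl loses Cl⁻: pKₐ(HCl) ≈ -7
CH₃CH₂–ONO₂ loses NO₃⁻: pKₐ(HNO₃) ≈ -1.3
CH₃CH₂–OPO(OH)₂ loses H₂PO₄⁻: pKₐ(H₃PO₄) ≈ 2.1
CH₃CH₂–OAc loses AcO⁻: pKₐ(CH₃COOH) ≈ 4.8

CH₃CH₂–N₂⁺ > CH₃CH₂–OClO₃ > CH₃CH₂–Cl > CH₃CH₂–ONO₂ > CH₃CH₂–OPO(OH)₂ > CH₃CH₂–OAc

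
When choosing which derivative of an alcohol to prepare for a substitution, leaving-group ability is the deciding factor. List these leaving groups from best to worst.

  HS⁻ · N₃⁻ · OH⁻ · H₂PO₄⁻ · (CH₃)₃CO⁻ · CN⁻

The more stable X⁻ (or X) is on its own — i.e. the weaker a base it is — the better a leaving group it makes.
H₂PO₄⁻: pKₐ(H₃PO₄) ≈ 2.1 — moderate base; biological leaving group after further activation
N₃⁻: pKₐ(HN₃) ≈ 4.7
HS⁻: pKₐ(H₂S) ≈ 7
CN⁻: pKₐ(HCN) ≈ 9.2 — sp carbon stabilises the charge somewhat, but still a poor LG
OH⁻: pKₐ(H₂O) ≈ 15.7 — strong base; essentially never leaves without prior activation
(CH₃)₃CO⁻: pKₐ(t-BuOH) ≈ 18 — bulky, strongly basic alkoxide

H₂PO₄⁻ > N₃⁻ > HS⁻ > CN⁻ > OH⁻ > (CH₃)₃CO⁻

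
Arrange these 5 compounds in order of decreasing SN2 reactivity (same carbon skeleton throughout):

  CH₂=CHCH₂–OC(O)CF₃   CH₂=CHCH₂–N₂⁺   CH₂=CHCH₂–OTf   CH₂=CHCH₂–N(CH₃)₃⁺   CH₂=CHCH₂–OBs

CH₂=CHCH₂–N₂⁺ > CH₂=CHCH₂–OTf > CH₂=CHCH₂–OBs > CH₂=CHCH₂–OC(O)CF₃ > CH₂=CHCH₂–N(CH₃)₃⁺

With the same alkyl group throughout, only the leaving group differentiates the rates.
Leaving-group ability tracks the stability of the departed species; conjugate-acid pKₐ is the usual yardstick (lower pKₐ → better LG).
CH₂=CHCH₂–N₂⁺ loses N₂: no meaningful conjugate acid; N₂ departs as an exceptionally stable neutral molecule
CH₂=CHCH₂–OTf loses OTf⁻: pKₐ(CF₃SO₃H (triflic acid)) ≈ -14
CH₂=CHCH₂–OBs loses OBs⁻: pKₐ(p-BrC₆H₄SO₃H) ≈ -2.8
CH₂=CHCH₂–OC(O)CF₃ loses CF₃COO⁻: pKₐ(CF₃COOH) ≈ 0.2
CH₂=CHCH₂–N(CH₃)₃⁺ loses NR'₃: pKₐ(R'₃NH⁺) ≈ 10.7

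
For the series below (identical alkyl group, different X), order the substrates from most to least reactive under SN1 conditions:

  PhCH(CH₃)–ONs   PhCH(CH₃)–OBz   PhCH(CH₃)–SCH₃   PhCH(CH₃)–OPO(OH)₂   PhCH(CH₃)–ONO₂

PhCH(CH₃)–ONs > PhCH(CH₃)–ONO₂ > PhCH(CH₃)–OPO(OH)₂ > PhCH(CH₃)–OBz > PhCH(CH₃)–SCH₃

The skeletons are identical, so relative rate is governed entirely by leaving-group ability.
A good leaving group is a weak base: the lower the pKₐ of its conjugate acid, the more readily it departs.
PhCH(CH₃)–ONs loses ONs⁻: pKₐ(p-O₂NC₆H₄SO₃H) ≈ -3.5
PhCH(CH₃)–ONO₂ loses NO₃⁻: pKₐ(HNO₃) ≈ -1.3
PhCH(CH₃)–OPO(OH)₂ loses H₂PO₄⁻: pKₐ(H₃PO₄) ≈ 2.1
PhCH(CH₃)–OBz loses PhCOO⁻: pKₐ(C₆H₅COOH) ≈ 4.2
PhCH(CH₃)–SCH₃ loses RS⁻: pKₐ(RSH (a thiol)) ≈ 10.5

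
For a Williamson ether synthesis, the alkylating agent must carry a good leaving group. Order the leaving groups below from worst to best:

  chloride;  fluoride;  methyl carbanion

The more stable X⁻ (or X) is on its own — i.e. the weaker a base it is — the better a leaving group it makes.
chloride: pKₐ(HCl) ≈ -7 — moderately weak base
fluoride: pKₐ(HF) ≈ 3.2
methyl carbanion: pKₐ(CH₄) ≈ 48 — unstabilised carbanion; the worst conceivable leaving group
The question asks for worst first, so the sequence is read in increasing leaving-group ability.

methyl carbanion < fluoride < chloride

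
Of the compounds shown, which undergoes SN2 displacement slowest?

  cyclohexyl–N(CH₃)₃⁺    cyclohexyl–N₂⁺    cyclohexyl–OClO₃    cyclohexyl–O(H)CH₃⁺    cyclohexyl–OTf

The skeletons are identical, so relative rate is governed entirely by leaving-group ability.
Leaving-group ability tracks the stability of the departed species; conjugate-acid pKₐ is the usual yardstick (lower pKₐ → better LG).
cyclohexyl–N₂⁺ loses N₂: no meaningful conjugate acid; N₂ departs as an exceptionally stable neutral molecule
cyclohexyl–OTf loses OTf⁻: pKₐ(CF₃SO₃H (triflic acid)) ≈ -14
cyclohexyl–OClO₃ loses ClO₄⁻: pKₐ(HClO₄) ≈ -10
cyclohexyl–O(H)CH₃⁺ loses R'OH: pKₐ(R'OH₂⁺) ≈ -2.4
cyclohexyl–N(CH₃)₃⁺ loses NR'₃: pKₐ(R'₃NH⁺) ≈ 10.7

cyclohexyl–N(CH₃)₃⁺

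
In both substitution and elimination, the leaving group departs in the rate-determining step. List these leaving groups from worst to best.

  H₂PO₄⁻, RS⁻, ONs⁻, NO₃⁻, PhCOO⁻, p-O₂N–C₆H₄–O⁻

RS⁻ < p-O₂N–C₆H₄–O⁻ < PhCOO⁻ < H₂PO₄⁻ < NO₃⁻ < ONs⁻

Leaving-group ability tracks the stability of the departed species; conjugate-acid pKₐ is the usual yardstick (lower pKₐ → better LG).
ONs⁻: pKₐ(p-O₂NC₆H₄SO₃H) ≈ -3.5 — p-nitro group further stabilises the sulfonate
NO₃⁻: pKₐ(HNO₃) ≈ -1.3 — resonance-delocalised over three oxygens
H₂PO₄⁻: pKₐ(H₃PO₄) ≈ 2.1 — moderate base; biological leaving group after further activation
PhCOO⁻: pKₐ(C₆H₅COOH) ≈ 4.2
p-O₂N–C₆H₄–O⁻: pKₐ(p-nitrophenol) ≈ 7.2
RS⁻: pKₐ(RSH (a thiol)) ≈ 10.5 — moderately basic; rarely leaves without activation
The question asks for worst first, so the sequence is read in increasing leaving-group ability.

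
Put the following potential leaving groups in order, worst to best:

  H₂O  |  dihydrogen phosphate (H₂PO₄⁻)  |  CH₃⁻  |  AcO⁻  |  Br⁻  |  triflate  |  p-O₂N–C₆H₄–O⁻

The more stable X⁻ (or X) is on its own — i.e. the weaker a base it is — the better a leaving group it makes.
triflate: pKₐ(CF₃SO₃H (triflic acid)) ≈ -14
Br⁻: pKₐ(HBr) ≈ -9
H₂O: pKₐ(H₃O⁺) ≈ -1.7
dihydrogen phosphate (H₂PO₄⁻): pKₐ(H₃PO₄) ≈ 2.1
AcO⁻: pKₐ(CH₃COOH) ≈ 4.8
p-O₂N–C₆H₄–O⁻: pKₐ(p-nitrophenol) ≈ 7.2
CH₃⁻: pKₐ(CH₄) ≈ 48
Listed from poorest to best leaving group as asked.

CH₃⁻ < p-O₂N–C₆H₄–O⁻ < AcO⁻ < dihydrogen phosphate (H₂PO₄⁻) < H₂O < Br⁻ < triflate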